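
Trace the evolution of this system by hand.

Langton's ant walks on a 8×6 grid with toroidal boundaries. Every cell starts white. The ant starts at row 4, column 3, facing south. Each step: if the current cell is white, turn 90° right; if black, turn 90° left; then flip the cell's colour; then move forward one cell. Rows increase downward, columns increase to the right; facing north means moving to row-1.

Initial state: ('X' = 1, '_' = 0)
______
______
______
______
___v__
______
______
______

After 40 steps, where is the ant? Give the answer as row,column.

gen 0: ______
______
______
______
___v__
______
______
______
gen 1: ______
______
______
______
__<X__
______
______
______
gen 2: ______
______
______
__^___
__XX__
______
______
______
gen 3: ______
______
______
__X>__
__XX__
______
______
______
gen 4: ______
______
______
__XX__
__Xv__
______
______
______
gen 5: ______
______
______
__XX__
__X_>_
______
______
______
gen 6: ______
______
______
__XX__
__X_X_
____v_
______
______
gen 7: ______
______
______
__XX__
__X_X_
___<X_
______
______
gen 8: ______
______
______
__XX__
__X^X_
___XX_
______
______
gen 9: ______
______
______
__XX__
__XX>_
___XX_
______
______
gen 10: ______
______
______
__XX^_
__XX__
___XX_
______
______
gen 11: ______
______
______
__XXX>
__XX__
___XX_
______
______
gen 12: ______
______
______
__XXXX
__XX_v
___XX_
______
______
gen 13: ______
______
______
__XXXX
__XX<X
___XX_
______
______
gen 14: ______
______
______
__XX^X
__XXXX
___XX_
______
______
gen 15: ______
______
______
__X<_X
__XXXX
___XX_
______
______
gen 16: ______
______
______
__X__X
__XvXX
___XX_
______
______
gen 17: ______
______
______
__X__X
__X_>X
___XX_
______
______
gen 18: ______
______
______
__X_^X
__X__X
___XX_
______
______
gen 19: ______
______
______
__X_X>
__X__X
___XX_
______
______
gen 20: ______
______
_____^
__X_X_
__X__X
___XX_
______
______
gen 21: ______
______
>____X
__X_X_
__X__X
___XX_
______
______
gen 22: ______
______
X____X
v_X_X_
__X__X
___XX_
______
______
gen 23: ______
______
X____X
X_X_X<
__X__X
___XX_
______
______
gen 24: ______
______
X____^
X_X_XX
__X__X
___XX_
______
______
gen 25: ______
______
X___<_
X_X_XX
__X__X
___XX_
______
______
gen 26: ______
____^_
X___X_
X_X_XX
__X__X
___XX_
______
______
gen 27: ______
____X>
X___X_
X_X_XX
__X__X
___XX_
______
______
gen 28: ______
____XX
X___Xv
X_X_XX
__X__X
___XX_
______
______
gen 29: ______
____XX
X___<X
X_X_XX
__X__X
___XX_
______
______
gen 30: ______
____XX
X____X
X_X_vX
__X__X
___XX_
______
______
gen 31: ______
____XX
X____X
X_X__>
__X__X
___XX_
______
______
gen 32: ______
____XX
X____^
X_X___
__X__X
___XX_
______
______
gen 33: ______
____XX
X___<_
X_X___
__X__X
___XX_
______
______
gen 34: ______
____^X
X___X_
X_X___
__X__X
___XX_
______
______
gen 35: ______
___<_X
X___X_
X_X___
__X__X
___XX_
______
______
gen 36: ___^__
___X_X
X___X_
X_X___
__X__X
___XX_
______
______
gen 37: ___X>_
___X_X
X___X_
X_X___
__X__X
___XX_
______
______
gen 38: ___XX_
___XvX
X___X_
X_X___
__X__X
___XX_
______
______
gen 39: ___XX_
___<XX
X___X_
X_X___
__X__X
___XX_
______
______
gen 40: ___XX_
____XX
X__vX_
X_X___
__X__X
___XX_
______
______

2,3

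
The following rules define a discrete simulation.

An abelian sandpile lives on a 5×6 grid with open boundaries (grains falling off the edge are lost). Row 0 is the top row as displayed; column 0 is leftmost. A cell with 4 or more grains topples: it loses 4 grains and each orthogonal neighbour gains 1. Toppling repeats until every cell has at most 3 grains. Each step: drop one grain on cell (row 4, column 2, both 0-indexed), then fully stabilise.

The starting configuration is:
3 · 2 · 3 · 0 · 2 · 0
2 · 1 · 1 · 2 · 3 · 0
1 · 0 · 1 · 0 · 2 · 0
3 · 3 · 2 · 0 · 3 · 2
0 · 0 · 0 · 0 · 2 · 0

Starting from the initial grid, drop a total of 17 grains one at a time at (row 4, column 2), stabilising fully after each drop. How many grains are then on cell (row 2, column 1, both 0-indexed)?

step 0: 3 · 2 · 3 · 0 · 2 · 0
2 · 1 · 1 · 2 · 3 · 0
1 · 0 · 1 · 0 · 2 · 0
3 · 3 · 2 · 0 · 3 · 2
0 · 0 · 0 · 0 · 2 · 0
step 1: 3 · 2 · 3 · 0 · 2 · 0
2 · 1 · 1 · 2 · 3 · 0
1 · 0 · 1 · 0 · 2 · 0
3 · 3 · 2 · 0 · 3 · 2
0 · 0 · 1 · 0 · 2 · 0
step 2: 3 · 2 · 3 · 0 · 2 · 0
2 · 1 · 1 · 2 · 3 · 0
1 · 0 · 1 · 0 · 2 · 0
3 · 3 · 2 · 0 · 3 · 2
0 · 0 · 2 · 0 · 2 · 0
step 3: 3 · 2 · 3 · 0 · 2 · 0
2 · 1 · 1 · 2 · 3 · 0
1 · 0 · 1 · 0 · 2 · 0
3 · 3 · 2 · 0 · 3 · 2
0 · 0 · 3 · 0 · 2 · 0
step 4: 3 · 2 · 3 · 0 · 2 · 0
2 · 1 · 1 · 2 · 3 · 0
1 · 0 · 1 · 0 · 2 · 0
3 · 3 · 3 · 0 · 3 · 2
0 · 1 · 0 · 1 · 2 · 0
step 5: 3 · 2 · 3 · 0 · 2 · 0
2 · 1 · 1 · 2 · 3 · 0
1 · 0 · 1 · 0 · 2 · 0
3 · 3 · 3 · 0 · 3 · 2
0 · 1 · 1 · 1 · 2 · 0
step 6: 3 · 2 · 3 · 0 · 2 · 0
2 · 1 · 1 · 2 · 3 · 0
1 · 0 · 1 · 0 · 2 · 0
3 · 3 · 3 · 0 · 3 · 2
0 · 1 · 2 · 1 · 2 · 0
step 7: 3 · 2 · 3 · 0 · 2 · 0
2 · 1 · 1 · 2 · 3 · 0
1 · 0 · 1 · 0 · 2 · 0
3 · 3 · 3 · 0 · 3 · 2
0 · 1 · 3 · 1 · 2 · 0
step 8: 3 · 2 · 3 · 0 · 2 · 0
2 · 1 · 1 · 2 · 3 · 0
2 · 1 · 2 · 0 · 2 · 0
0 · 1 · 1 · 1 · 3 · 2
1 · 3 · 1 · 2 · 2 · 0
step 9: 3 · 2 · 3 · 0 · 2 · 0
2 · 1 · 1 · 2 · 3 · 0
2 · 1 · 2 · 0 · 2 · 0
0 · 1 · 1 · 1 · 3 · 2
1 · 3 · 2 · 2 · 2 · 0
step 10: 3 · 2 · 3 · 0 · 2 · 0
2 · 1 · 1 · 2 · 3 · 0
2 · 1 · 2 · 0 · 2 · 0
0 · 1 · 1 · 1 · 3 · 2
1 · 3 · 3 · 2 · 2 · 0
step 11: 3 · 2 · 3 · 0 · 2 · 0
2 · 1 · 1 · 2 · 3 · 0
2 · 1 · 2 · 0 · 2 · 0
0 · 2 · 2 · 1 · 3 · 2
2 · 0 · 1 · 3 · 2 · 0
step 12: 3 · 2 · 3 · 0 · 2 · 0
2 · 1 · 1 · 2 · 3 · 0
2 · 1 · 2 · 0 · 2 · 0
0 · 2 · 2 · 1 · 3 · 2
2 · 0 · 2 · 3 · 2 · 0
step 13: 3 · 2 · 3 · 0 · 2 · 0
2 · 1 · 1 · 2 · 3 · 0
2 · 1 · 2 · 0 · 2 · 0
0 · 2 · 2 · 1 · 3 · 2
2 · 0 · 3 · 3 · 2 · 0
step 14: 3 · 2 · 3 · 0 · 2 · 0
2 · 1 · 1 · 2 · 3 · 0
2 · 1 · 2 · 0 · 2 · 0
0 · 2 · 3 · 2 · 3 · 2
2 · 1 · 1 · 0 · 3 · 0
step 15: 3 · 2 · 3 · 0 · 2 · 0
2 · 1 · 1 · 2 · 3 · 0
2 · 1 · 2 · 0 · 2 · 0
0 · 2 · 3 · 2 · 3 · 2
2 · 1 · 2 · 0 · 3 · 0
step 16: 3 · 2 · 3 · 0 · 2 · 0
2 · 1 · 1 · 2 · 3 · 0
2 · 1 · 2 · 0 · 2 · 0
0 · 2 · 3 · 2 · 3 · 2
2 · 1 · 3 · 0 · 3 · 0
step 17: 3 · 2 · 3 · 0 · 2 · 0
2 · 1 · 1 · 2 · 3 · 0
2 · 1 · 3 · 0 · 2 · 0
0 · 3 · 0 · 3 · 3 · 2
2 · 2 · 1 · 1 · 3 · 0

1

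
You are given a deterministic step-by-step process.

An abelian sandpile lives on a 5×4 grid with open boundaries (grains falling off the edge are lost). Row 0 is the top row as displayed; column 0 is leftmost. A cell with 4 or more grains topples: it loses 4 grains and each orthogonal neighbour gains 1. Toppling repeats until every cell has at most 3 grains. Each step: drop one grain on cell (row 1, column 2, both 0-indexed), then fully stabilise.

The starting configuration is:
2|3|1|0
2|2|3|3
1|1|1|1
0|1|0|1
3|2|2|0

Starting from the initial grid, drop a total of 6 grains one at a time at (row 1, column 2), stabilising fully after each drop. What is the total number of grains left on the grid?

32

t=0: 2|3|1|0
2|2|3|3
1|1|1|1
0|1|0|1
3|2|2|0
t=1: 2|3|2|1
2|3|1|0
1|1|2|2
0|1|0|1
3|2|2|0
t=2: 2|3|2|1
2|3|2|0
1|1|2|2
0|1|0|1
3|2|2|0
t=3: 2|3|2|1
2|3|3|0
1|1|2|2
0|1|0|1
3|2|2|0
t=4: 3|1|0|2
3|1|2|1
1|2|3|2
0|1|0|1
3|2|2|0
t=5: 3|1|0|2
3|1|3|1
1|2|3|2
0|1|0|1
3|2|2|0
t=6: 3|1|1|2
3|2|1|2
1|3|0|3
0|1|1|1
3|2|2|0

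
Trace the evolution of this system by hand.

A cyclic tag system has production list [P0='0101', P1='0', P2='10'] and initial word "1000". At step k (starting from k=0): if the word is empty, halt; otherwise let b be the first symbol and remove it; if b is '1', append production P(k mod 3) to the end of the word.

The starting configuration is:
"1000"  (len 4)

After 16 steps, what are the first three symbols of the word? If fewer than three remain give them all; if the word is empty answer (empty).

[0] "1000"  (len 4)
[1] "0000101"  (len 7)
[2] "000101"  (len 6)
[3] "00101"  (len 5)
[4] "0101"  (len 4)
[5] "101"  (len 3)
[6] "0110"  (len 4)
[7] "110"  (len 3)
[8] "100"  (len 3)
[9] "0010"  (len 4)
[10] "010"  (len 3)
[11] "10"  (len 2)
[12] "010"  (len 3)
[13] "10"  (len 2)
[14] "00"  (len 2)
[15] "0"  (len 1)
[16] (halted — word empty)

(empty)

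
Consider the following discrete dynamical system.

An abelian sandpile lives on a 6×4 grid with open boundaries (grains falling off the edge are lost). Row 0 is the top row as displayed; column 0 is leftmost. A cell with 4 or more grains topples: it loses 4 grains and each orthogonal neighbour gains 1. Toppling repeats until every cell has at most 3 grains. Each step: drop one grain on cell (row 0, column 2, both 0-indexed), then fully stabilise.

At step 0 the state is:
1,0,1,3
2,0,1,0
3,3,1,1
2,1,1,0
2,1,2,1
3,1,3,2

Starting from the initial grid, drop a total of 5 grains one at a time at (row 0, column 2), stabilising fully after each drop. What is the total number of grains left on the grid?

37

k=0  1,0,1,3
2,0,1,0
3,3,1,1
2,1,1,0
2,1,2,1
3,1,3,2
k=1  1,0,2,3
2,0,1,0
3,3,1,1
2,1,1,0
2,1,2,1
3,1,3,2
k=2  1,0,3,3
2,0,1,0
3,3,1,1
2,1,1,0
2,1,2,1
3,1,3,2
k=3  1,1,1,0
2,0,2,1
3,3,1,1
2,1,1,0
2,1,2,1
3,1,3,2
k=4  1,1,2,0
2,0,2,1
3,3,1,1
2,1,1,0
2,1,2,1
3,1,3,2
k=5  1,1,3,0
2,0,2,1
3,3,1,1
2,1,1,0
2,1,2,1
3,1,3,2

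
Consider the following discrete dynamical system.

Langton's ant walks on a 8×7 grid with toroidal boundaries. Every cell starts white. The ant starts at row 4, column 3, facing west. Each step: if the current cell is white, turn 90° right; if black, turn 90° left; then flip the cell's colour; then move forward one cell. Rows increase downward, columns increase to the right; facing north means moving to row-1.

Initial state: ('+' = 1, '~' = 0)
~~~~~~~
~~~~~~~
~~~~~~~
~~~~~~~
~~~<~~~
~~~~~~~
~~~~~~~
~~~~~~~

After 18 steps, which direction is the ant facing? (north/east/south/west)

east

t=0: ~~~~~~~
~~~~~~~
~~~~~~~
~~~~~~~
~~~<~~~
~~~~~~~
~~~~~~~
~~~~~~~
t=1: ~~~~~~~
~~~~~~~
~~~~~~~
~~~^~~~
~~~+~~~
~~~~~~~
~~~~~~~
~~~~~~~
t=2: ~~~~~~~
~~~~~~~
~~~~~~~
~~~+>~~
~~~+~~~
~~~~~~~
~~~~~~~
~~~~~~~
t=3: ~~~~~~~
~~~~~~~
~~~~~~~
~~~++~~
~~~+v~~
~~~~~~~
~~~~~~~
~~~~~~~
t=4: ~~~~~~~
~~~~~~~
~~~~~~~
~~~++~~
~~~<+~~
~~~~~~~
~~~~~~~
~~~~~~~
t=5: ~~~~~~~
~~~~~~~
~~~~~~~
~~~++~~
~~~~+~~
~~~v~~~
~~~~~~~
~~~~~~~
t=6: ~~~~~~~
~~~~~~~
~~~~~~~
~~~++~~
~~~~+~~
~~<+~~~
~~~~~~~
~~~~~~~
t=7: ~~~~~~~
~~~~~~~
~~~~~~~
~~~++~~
~~^~+~~
~~++~~~
~~~~~~~
~~~~~~~
t=8: ~~~~~~~
~~~~~~~
~~~~~~~
~~~++~~
~~+>+~~
~~++~~~
~~~~~~~
~~~~~~~
t=9: ~~~~~~~
~~~~~~~
~~~~~~~
~~~++~~
~~+++~~
~~+v~~~
~~~~~~~
~~~~~~~
t=10: ~~~~~~~
~~~~~~~
~~~~~~~
~~~++~~
~~+++~~
~~+~>~~
~~~~~~~
~~~~~~~
t=11: ~~~~~~~
~~~~~~~
~~~~~~~
~~~++~~
~~+++~~
~~+~+~~
~~~~v~~
~~~~~~~
t=12: ~~~~~~~
~~~~~~~
~~~~~~~
~~~++~~
~~+++~~
~~+~+~~
~~~<+~~
~~~~~~~
t=13: ~~~~~~~
~~~~~~~
~~~~~~~
~~~++~~
~~+++~~
~~+^+~~
~~~++~~
~~~~~~~
t=14: ~~~~~~~
~~~~~~~
~~~~~~~
~~~++~~
~~+++~~
~~++>~~
~~~++~~
~~~~~~~
t=15: ~~~~~~~
~~~~~~~
~~~~~~~
~~~++~~
~~++^~~
~~++~~~
~~~++~~
~~~~~~~
t=16: ~~~~~~~
~~~~~~~
~~~~~~~
~~~++~~
~~+<~~~
~~++~~~
~~~++~~
~~~~~~~
t=17: ~~~~~~~
~~~~~~~
~~~~~~~
~~~++~~
~~+~~~~
~~+v~~~
~~~++~~
~~~~~~~
t=18: ~~~~~~~
~~~~~~~
~~~~~~~
~~~++~~
~~+~~~~
~~+~>~~
~~~++~~
~~~~~~~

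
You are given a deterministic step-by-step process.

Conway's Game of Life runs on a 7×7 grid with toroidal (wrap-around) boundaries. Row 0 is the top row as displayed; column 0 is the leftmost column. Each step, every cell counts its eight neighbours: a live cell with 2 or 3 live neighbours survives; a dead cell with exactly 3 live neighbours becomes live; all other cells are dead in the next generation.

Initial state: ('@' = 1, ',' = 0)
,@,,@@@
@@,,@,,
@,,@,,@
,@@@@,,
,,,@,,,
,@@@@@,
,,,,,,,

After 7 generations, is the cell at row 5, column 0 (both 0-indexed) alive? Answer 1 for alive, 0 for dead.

0

0) ,@,,@@@
@@,,@,,
@,,@,,@
,@@@@,,
,,,@,,,
,@@@@@,
,,,,,,,
1) ,@,,@@@
,@@@@,,
,,,,,@@
@@,,@,,
,,,,,@,
,,@@@,,
@@,,,,@
2) ,,,,@,@
,@@@,,,
,,,,,@@
@,,,@,,
,@@,,@,
@@@@@@@
,@,,,,@
3) ,@,@,@,
@,@@@,@
@@@@@@@
@@,,@,,
,,,,,,,
,,,@@,,
,@,,,,,
4) ,@,@,@@
,,,,,,,
,,,,,,,
,,,,@,,
,,,@@,,
,,,,,,,
,,,@,,,
5) ,,@,@,,
,,,,,,,
,,,,,,,
,,,@@,,
,,,@@,,
,,,@@,,
,,@,@,,
6) ,,,,,,,
,,,,,,,
,,,,,,,
,,,@@,,
,,@,,@,
,,@,,@,
,,@,@@,
7) ,,,,,,,
,,,,,,,
,,,,,,,
,,,@@,,
,,@,,@,
,@@,,@@
,,,@@@,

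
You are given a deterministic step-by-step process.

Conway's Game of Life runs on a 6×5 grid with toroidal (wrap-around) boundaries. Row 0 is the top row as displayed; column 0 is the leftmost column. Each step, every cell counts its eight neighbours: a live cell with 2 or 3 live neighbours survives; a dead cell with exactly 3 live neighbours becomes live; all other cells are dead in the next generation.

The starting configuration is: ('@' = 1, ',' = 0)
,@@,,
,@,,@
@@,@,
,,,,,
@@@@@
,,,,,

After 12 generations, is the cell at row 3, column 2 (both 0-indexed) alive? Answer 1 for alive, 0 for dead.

0

step 0: ,@@,,
,@,,@
@@,@,
,,,,,
@@@@@
,,,,,
step 1: @@@,,
,,,@@
@@@,@
,,,,,
@@@@@
,,,,@
step 2: @@@,,
,,,,,
@@@,@
,,,,,
@@@@@
,,,,,
step 3: ,@,,,
,,,@@
@@,,,
,,,,,
@@@@@
,,,,,
step 4: ,,,,,
,@@,@
@,,,@
,,,@,
@@@@@
,,,@@
step 5: @,@,@
,@,@@
@@@,@
,,,,,
@@,,,
,@,,,
step 6: ,,@,@
,,,,,
,@@,@
,,@,@
@@,,,
,,@,@
step 7: ,,,,,
@@@,,
@@@,,
,,@,@
@@@,@
,,@,@
step 8: @,@@,
@,@,,
,,,,@
,,,,@
,,@,@
,,@,@
step 9: @,@,,
@,@,,
@,,@@
@,,,@
@,,,@
@,@,@
step 10: @,@,,
@,@,,
,,,@,
,@,,,
,,,,,
,,,,,
step 11: ,,,,,
,,@@@
,@@,,
,,,,,
,,,,,
,,,,,
step 12: ,,,@,
,@@@,
,@@,,
,,,,,
,,,,,
,,,,,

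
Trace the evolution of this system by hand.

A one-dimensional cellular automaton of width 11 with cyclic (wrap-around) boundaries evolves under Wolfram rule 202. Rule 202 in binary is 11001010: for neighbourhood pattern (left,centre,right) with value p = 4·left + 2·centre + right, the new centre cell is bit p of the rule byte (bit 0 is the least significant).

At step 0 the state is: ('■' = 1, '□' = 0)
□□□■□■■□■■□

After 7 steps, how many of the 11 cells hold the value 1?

0) □□□■□■■□■■□
1) □□■□□■■□■■□
2) □■□□■■■□■■□
3) ■□□■■■■□■■□
4) □□■■■■■□■■□
5) □■■■■■■□■■□
6) ■■■■■■■□■■□
7) ■■■■■■■□■■□

9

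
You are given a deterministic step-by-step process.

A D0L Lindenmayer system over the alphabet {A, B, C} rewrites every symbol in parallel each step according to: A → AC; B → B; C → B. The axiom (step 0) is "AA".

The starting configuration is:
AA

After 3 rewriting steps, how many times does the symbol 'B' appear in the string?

0) AA
1) ACAC
2) ACBACB
3) ACBBACBB

4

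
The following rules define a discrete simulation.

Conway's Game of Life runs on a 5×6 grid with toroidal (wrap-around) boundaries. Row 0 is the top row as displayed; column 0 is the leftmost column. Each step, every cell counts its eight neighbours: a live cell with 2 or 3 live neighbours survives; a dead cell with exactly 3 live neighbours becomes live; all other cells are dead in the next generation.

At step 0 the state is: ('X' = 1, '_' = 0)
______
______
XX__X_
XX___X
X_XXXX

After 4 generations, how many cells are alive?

step 0: ______
______
XX__X_
XX___X
X_XXXX
step 1: ___XXX
______
_X____
______
__XXX_
step 2: __X__X
____X_
______
__XX__
__X__X
step 3: ___XXX
______
___X__
__XX__
_XX_X_
step 4: __XXXX
___X__
__XX__
_X__X_
_X___X

11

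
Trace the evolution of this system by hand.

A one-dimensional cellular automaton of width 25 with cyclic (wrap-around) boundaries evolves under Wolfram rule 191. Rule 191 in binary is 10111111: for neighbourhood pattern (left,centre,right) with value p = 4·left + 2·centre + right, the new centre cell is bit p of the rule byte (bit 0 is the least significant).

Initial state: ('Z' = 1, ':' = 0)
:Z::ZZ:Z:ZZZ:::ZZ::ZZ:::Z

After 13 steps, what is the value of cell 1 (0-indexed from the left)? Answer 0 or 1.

[0] :Z::ZZ:Z:ZZZ:::ZZ::ZZ:::Z
[1] ZZZZZ:ZZZZZ:ZZZZ:ZZZ:ZZZZ
[2] ZZZZ:ZZZZZ:ZZZZ:ZZZ:ZZZZZ
[3] ZZZ:ZZZZZ:ZZZZ:ZZZ:ZZZZZZ
[4] ZZ:ZZZZZ:ZZZZ:ZZZ:ZZZZZZZ
[5] Z:ZZZZZ:ZZZZ:ZZZ:ZZZZZZZZ
[6] :ZZZZZ:ZZZZ:ZZZ:ZZZZZZZZZ
[7] ZZZZZ:ZZZZ:ZZZ:ZZZZZZZZZ:
[8] ZZZZ:ZZZZ:ZZZ:ZZZZZZZZZ:Z
[9] ZZZ:ZZZZ:ZZZ:ZZZZZZZZZ:ZZ
[10] ZZ:ZZZZ:ZZZ:ZZZZZZZZZ:ZZZ
[11] Z:ZZZZ:ZZZ:ZZZZZZZZZ:ZZZZ
[12] :ZZZZ:ZZZ:ZZZZZZZZZ:ZZZZZ
[13] ZZZZ:ZZZ:ZZZZZZZZZ:ZZZZZ:

1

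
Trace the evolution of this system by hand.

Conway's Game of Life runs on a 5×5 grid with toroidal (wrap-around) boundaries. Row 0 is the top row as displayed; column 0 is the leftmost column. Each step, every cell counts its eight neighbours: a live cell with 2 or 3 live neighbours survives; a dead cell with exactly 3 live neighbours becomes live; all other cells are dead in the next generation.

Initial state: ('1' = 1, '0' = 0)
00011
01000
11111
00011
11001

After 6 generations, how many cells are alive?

0) 00011
01000
11111
00011
11001
1) 01111
01000
01000
00000
00100
2) 11010
01010
00000
00000
01100
3) 10011
11001
00000
00000
11100
4) 00010
01010
10000
01000
11110
5) 10010
00101
11100
00001
11011
6) 00000
00101
11101
00000
01110

9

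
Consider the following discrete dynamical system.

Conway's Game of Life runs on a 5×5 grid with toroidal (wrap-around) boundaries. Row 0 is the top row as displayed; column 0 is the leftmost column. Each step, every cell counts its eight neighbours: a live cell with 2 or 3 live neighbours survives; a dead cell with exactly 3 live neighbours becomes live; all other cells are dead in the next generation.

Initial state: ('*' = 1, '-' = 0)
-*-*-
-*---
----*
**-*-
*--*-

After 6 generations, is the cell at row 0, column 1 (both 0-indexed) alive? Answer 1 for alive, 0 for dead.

1

t=0: -*-*-
-*---
----*
**-*-
*--*-
t=1: **--*
*-*--
-**-*
****-
*--*-
t=2: --**-
--*--
----*
-----
---*-
t=3: --**-
--*--
-----
-----
--**-
t=4: -*---
--**-
-----
-----
--**-
t=5: -*---
--*--
-----
-----
--*--
t=6: -**--
-----
-----
-----
-----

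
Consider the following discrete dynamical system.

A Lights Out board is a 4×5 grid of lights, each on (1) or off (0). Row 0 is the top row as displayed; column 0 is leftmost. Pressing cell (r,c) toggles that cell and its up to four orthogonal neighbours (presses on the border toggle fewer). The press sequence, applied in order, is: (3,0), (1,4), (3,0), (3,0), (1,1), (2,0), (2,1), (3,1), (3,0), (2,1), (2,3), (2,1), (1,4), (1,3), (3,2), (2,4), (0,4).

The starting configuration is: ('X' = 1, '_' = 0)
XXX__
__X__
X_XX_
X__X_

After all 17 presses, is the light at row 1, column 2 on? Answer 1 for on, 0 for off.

step 0: XXX__
__X__
X_XX_
X__X_
step 1: XXX__
__X__
__XX_
_X_X_
step 2: XXX_X
__XXX
__XXX
_X_X_
step 3: XXX_X
__XXX
X_XXX
X__X_
step 4: XXX_X
__XXX
__XXX
_X_X_
step 5: X_X_X
XX_XX
_XXXX
_X_X_
step 6: X_X_X
_X_XX
X_XXX
XX_X_
step 7: X_X_X
___XX
_X_XX
X__X_
step 8: X_X_X
___XX
___XX
_XXX_
step 9: X_X_X
___XX
X__XX
X_XX_
step 10: X_X_X
_X_XX
_XXXX
XXXX_
step 11: X_X_X
_X__X
_X___
XXX__
step 12: X_X_X
____X
X_X__
X_X__
step 13: X_X__
___X_
X_X_X
X_X__
step 14: X_XX_
__X_X
X_XXX
X_X__
step 15: X_XX_
__X_X
X__XX
XX_X_
step 16: X_XX_
__X__
X____
XX_XX
step 17: X_X_X
__X_X
X____
XX_XX

1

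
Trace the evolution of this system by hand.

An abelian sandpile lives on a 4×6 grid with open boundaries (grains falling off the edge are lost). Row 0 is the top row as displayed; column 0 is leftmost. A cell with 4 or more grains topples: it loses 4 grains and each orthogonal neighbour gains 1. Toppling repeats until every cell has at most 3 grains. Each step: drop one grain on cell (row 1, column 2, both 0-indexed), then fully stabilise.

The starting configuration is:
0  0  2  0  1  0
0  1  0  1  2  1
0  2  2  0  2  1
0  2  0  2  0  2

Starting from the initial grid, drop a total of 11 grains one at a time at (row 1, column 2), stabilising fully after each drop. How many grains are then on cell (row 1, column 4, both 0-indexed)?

3

[0] 0  0  2  0  1  0
0  1  0  1  2  1
0  2  2  0  2  1
0  2  0  2  0  2
[1] 0  0  2  0  1  0
0  1  1  1  2  1
0  2  2  0  2  1
0  2  0  2  0  2
[2] 0  0  2  0  1  0
0  1  2  1  2  1
0  2  2  0  2  1
0  2  0  2  0  2
[3] 0  0  2  0  1  0
0  1  3  1  2  1
0  2  2  0  2  1
0  2  0  2  0  2
[4] 0  0  3  0  1  0
0  2  0  2  2  1
0  2  3  0  2  1
0  2  0  2  0  2
[5] 0  0  3  0  1  0
0  2  1  2  2  1
0  2  3  0  2  1
0  2  0  2  0  2
[6] 0  0  3  0  1  0
0  2  2  2  2  1
0  2  3  0  2  1
0  2  0  2  0  2
[7] 0  0  3  0  1  0
0  2  3  2  2  1
0  2  3  0  2  1
0  2  0  2  0  2
[8] 0  1  0  1  1  0
0  3  2  3  2  1
0  3  0  1  2  1
0  2  1  2  0  2
[9] 0  1  0  1  1  0
0  3  3  3  2  1
0  3  0  1  2  1
0  2  1  2  0  2
[10] 0  2  1  2  1  0
1  1  2  0  3  1
1  0  2  2  2  1
0  3  1  2  0  2
[11] 0  2  1  2  1  0
1  1  3  0  3  1
1  0  2  2  2  1
0  3  1  2  0  2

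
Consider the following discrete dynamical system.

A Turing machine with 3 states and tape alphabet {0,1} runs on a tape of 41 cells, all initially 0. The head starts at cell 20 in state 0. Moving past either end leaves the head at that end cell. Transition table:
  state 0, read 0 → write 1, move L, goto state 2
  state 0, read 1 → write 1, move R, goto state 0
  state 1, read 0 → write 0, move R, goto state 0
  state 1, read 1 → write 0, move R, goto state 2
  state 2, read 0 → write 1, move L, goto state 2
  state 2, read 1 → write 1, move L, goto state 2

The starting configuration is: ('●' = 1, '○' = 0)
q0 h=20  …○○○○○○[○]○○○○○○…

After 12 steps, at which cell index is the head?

8

gen 0: q0 h=20  …○○○○○○[○]○○○○○○…
gen 1: q2 h=19  …○○○○○○[○]●○○○○○…
gen 2: q2 h=18  …○○○○○○[○]●●○○○○…
gen 3: q2 h=17  …○○○○○○[○]●●●○○○…
gen 4: q2 h=16  …○○○○○○[○]●●●●○○…
gen 5: q2 h=15  …○○○○○○[○]●●●●●○…
gen 6: q2 h=14  …○○○○○○[○]●●●●●●…
gen 7: q2 h=13  …○○○○○○[○]●●●●●●…
gen 8: q2 h=12  …○○○○○○[○]●●●●●●…
gen 9: q2 h=11  …○○○○○○[○]●●●●●●…
gen 10: q2 h=10  …○○○○○○[○]●●●●●●…
gen 11: q2 h= 9  …○○○○○○[○]●●●●●●…
gen 12: q2 h= 8  …○○○○○○[○]●●●●●●…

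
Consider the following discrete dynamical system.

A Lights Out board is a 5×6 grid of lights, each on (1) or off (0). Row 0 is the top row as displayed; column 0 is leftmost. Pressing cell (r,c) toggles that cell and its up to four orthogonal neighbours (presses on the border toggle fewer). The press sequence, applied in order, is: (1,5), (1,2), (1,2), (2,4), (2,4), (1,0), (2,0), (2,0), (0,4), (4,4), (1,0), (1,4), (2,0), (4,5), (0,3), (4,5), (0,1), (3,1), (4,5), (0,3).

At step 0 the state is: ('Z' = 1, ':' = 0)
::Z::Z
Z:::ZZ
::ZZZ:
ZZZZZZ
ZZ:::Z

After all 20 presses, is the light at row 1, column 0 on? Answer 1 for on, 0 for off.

0

[0] ::Z::Z
Z:::ZZ
::ZZZ:
ZZZZZZ
ZZ:::Z
[1] ::Z:::
Z:::::
::ZZZZ
ZZZZZZ
ZZ:::Z
[2] ::::::
ZZZZ::
:::ZZZ
ZZZZZZ
ZZ:::Z
[3] ::Z:::
Z:::::
::ZZZZ
ZZZZZZ
ZZ:::Z
[4] ::Z:::
Z:::Z:
::Z:::
ZZZZ:Z
ZZ:::Z
[5] ::Z:::
Z:::::
::ZZZZ
ZZZZZZ
ZZ:::Z
[6] Z:Z:::
:Z::::
Z:ZZZZ
ZZZZZZ
ZZ:::Z
[7] Z:Z:::
ZZ::::
:ZZZZZ
:ZZZZZ
ZZ:::Z
[8] Z:Z:::
:Z::::
Z:ZZZZ
ZZZZZZ
ZZ:::Z
[9] Z:ZZZZ
:Z::Z:
Z:ZZZZ
ZZZZZZ
ZZ:::Z
[10] Z:ZZZZ
:Z::Z:
Z:ZZZZ
ZZZZ:Z
ZZ:ZZ:
[11] ::ZZZZ
Z:::Z:
::ZZZZ
ZZZZ:Z
ZZ:ZZ:
[12] ::ZZ:Z
Z::Z:Z
::ZZ:Z
ZZZZ:Z
ZZ:ZZ:
[13] ::ZZ:Z
:::Z:Z
ZZZZ:Z
:ZZZ:Z
ZZ:ZZ:
[14] ::ZZ:Z
:::Z:Z
ZZZZ:Z
:ZZZ::
ZZ:Z:Z
[15] ::::ZZ
:::::Z
ZZZZ:Z
:ZZZ::
ZZ:Z:Z
[16] ::::ZZ
:::::Z
ZZZZ:Z
:ZZZ:Z
ZZ:ZZ:
[17] ZZZ:ZZ
:Z:::Z
ZZZZ:Z
:ZZZ:Z
ZZ:ZZ:
[18] ZZZ:ZZ
:Z:::Z
Z:ZZ:Z
Z::Z:Z
Z::ZZ:
[19] ZZZ:ZZ
:Z:::Z
Z:ZZ:Z
Z::Z::
Z::Z:Z
[20] ZZ:Z:Z
:Z:Z:Z
Z:ZZ:Z
Z::Z::
Z::Z:Z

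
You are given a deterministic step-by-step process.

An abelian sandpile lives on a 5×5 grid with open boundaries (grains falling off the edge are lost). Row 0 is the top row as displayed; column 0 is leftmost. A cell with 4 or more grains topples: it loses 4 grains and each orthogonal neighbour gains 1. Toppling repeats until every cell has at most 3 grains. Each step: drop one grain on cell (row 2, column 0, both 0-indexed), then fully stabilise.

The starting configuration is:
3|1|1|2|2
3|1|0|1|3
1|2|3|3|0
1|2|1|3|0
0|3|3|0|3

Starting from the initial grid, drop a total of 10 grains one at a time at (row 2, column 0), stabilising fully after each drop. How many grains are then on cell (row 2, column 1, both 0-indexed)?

3

t=0: 3|1|1|2|2
3|1|0|1|3
1|2|3|3|0
1|2|1|3|0
0|3|3|0|3
t=1: 3|1|1|2|2
3|1|0|1|3
2|2|3|3|0
1|2|1|3|0
0|3|3|0|3
t=2: 3|1|1|2|2
3|1|0|1|3
3|2|3|3|0
1|2|1|3|0
0|3|3|0|3
t=3: 0|2|1|2|2
1|2|0|1|3
1|3|3|3|0
2|2|1|3|0
0|3|3|0|3
t=4: 0|2|1|2|2
1|2|0|1|3
2|3|3|3|0
2|2|1|3|0
0|3|3|0|3
t=5: 0|2|1|2|2
1|2|0|1|3
3|3|3|3|0
2|2|1|3|0
0|3|3|0|3
t=6: 0|2|1|2|2
2|3|1|2|3
1|1|1|1|1
3|3|3|0|1
0|3|3|1|3
t=7: 0|2|1|2|2
2|3|1|2|3
2|1|1|1|1
3|3|3|0|1
0|3|3|1|3
t=8: 0|2|1|2|2
2|3|1|2|3
3|1|1|1|1
3|3|3|0|1
0|3|3|1|3
t=9: 0|2|1|2|2
3|3|1|2|3
1|3|2|1|1
1|2|1|1|1
2|1|1|2|3
t=10: 0|2|1|2|2
3|3|1|2|3
2|3|2|1|1
1|2|1|1|1
2|1|1|2|3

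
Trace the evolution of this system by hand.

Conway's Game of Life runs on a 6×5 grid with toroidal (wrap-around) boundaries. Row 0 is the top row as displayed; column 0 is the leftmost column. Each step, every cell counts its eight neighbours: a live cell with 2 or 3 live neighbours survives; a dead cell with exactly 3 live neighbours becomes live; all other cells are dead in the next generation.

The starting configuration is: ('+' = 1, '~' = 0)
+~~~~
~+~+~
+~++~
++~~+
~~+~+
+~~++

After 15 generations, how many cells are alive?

11

0) +~~~~
~+~+~
+~++~
++~~+
~~+~+
+~~++
1) ++++~
++~+~
~~~+~
~~~~~
~~+~~
++~+~
2) ~~~+~
+~~+~
~~+~+
~~~~~
~++~~
+~~+~
3) ~~++~
~~++~
~~~++
~+++~
~++~~
~+~++
4) ~+~~~
~~~~~
~+~~+
++~~+
~~~~+
++~~+
5) ~+~~~
+~~~~
~+~~+
~+~++
~~~+~
~+~~+
6) ~+~~~
++~~~
~++++
~~~++
~~~+~
+~+~~
7) ~~+~~
~~~++
~+~~~
+~~~~
~~++~
~++~~
8) ~++~~
~~++~
+~~~+
~++~~
~~++~
~+~~~
9) ~+~+~
+~+++
+~~~+
+++~+
~~~+~
~+~+~
10) ~+~~~
~~+~~
~~~~~
~++~~
~~~+~
~~~++
11) ~~++~
~~~~~
~++~~
~~+~~
~~~++
~~+++
12) ~~+~+
~+~+~
~++~~
~++~~
~~~~+
~~~~~
13) ~~++~
++~+~
+~~+~
++++~
~~~~~
~~~+~
14) ~+~+~
++~+~
~~~+~
++++~
~+~++
~~++~
15) ++~+~
++~+~
~~~+~
++~~~
~~~~~
++~~~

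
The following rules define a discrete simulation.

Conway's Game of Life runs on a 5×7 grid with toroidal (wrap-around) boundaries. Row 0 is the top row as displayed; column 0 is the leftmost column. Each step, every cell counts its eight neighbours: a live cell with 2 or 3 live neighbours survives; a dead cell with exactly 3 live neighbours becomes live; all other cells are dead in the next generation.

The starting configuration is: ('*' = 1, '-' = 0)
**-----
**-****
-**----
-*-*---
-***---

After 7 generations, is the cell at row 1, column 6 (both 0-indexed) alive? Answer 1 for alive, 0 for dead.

gen 0: **-----
**-****
-**----
-*-*---
-***---
gen 1: -----*-
---****
-----**
*--*---
---*---
gen 2: ---*-**
-------
*--*---
----*-*
----*--
gen 3: ----**-
----*-*
-------
---***-
---**-*
gen 4: ------*
----*--
---*---
---*-*-
------*
gen 5: -----*-
-------
---*---
----*--
-----**
gen 6: -----**
-------
-------
----**-
----***
gen 7: ----*-*
-------
-------
----*-*
-------

0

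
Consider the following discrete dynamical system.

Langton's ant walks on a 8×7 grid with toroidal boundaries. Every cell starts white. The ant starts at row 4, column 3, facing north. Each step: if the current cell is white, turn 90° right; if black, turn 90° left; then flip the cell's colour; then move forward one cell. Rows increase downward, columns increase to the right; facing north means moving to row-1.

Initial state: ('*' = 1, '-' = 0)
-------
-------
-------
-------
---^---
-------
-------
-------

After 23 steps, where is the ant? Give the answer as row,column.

[0] -------
-------
-------
-------
---^---
-------
-------
-------
[1] -------
-------
-------
-------
---*>--
-------
-------
-------
[2] -------
-------
-------
-------
---**--
----v--
-------
-------
[3] -------
-------
-------
-------
---**--
---<*--
-------
-------
[4] -------
-------
-------
-------
---^*--
---**--
-------
-------
[5] -------
-------
-------
-------
--<-*--
---**--
-------
-------
[6] -------
-------
-------
--^----
--*-*--
---**--
-------
-------
[7] -------
-------
-------
--*>---
--*-*--
---**--
-------
-------
[8] -------
-------
-------
--**---
--*v*--
---**--
-------
-------
[9] -------
-------
-------
--**---
--<**--
---**--
-------
-------
[10] -------
-------
-------
--**---
---**--
--v**--
-------
-------
[11] -------
-------
-------
--**---
---**--
-<***--
-------
-------
[12] -------
-------
-------
--**---
-^-**--
-****--
-------
-------
[13] -------
-------
-------
--**---
-*>**--
-****--
-------
-------
[14] -------
-------
-------
--**---
-****--
-*v**--
-------
-------
[15] -------
-------
-------
--**---
-****--
-*->*--
-------
-------
[16] -------
-------
-------
--**---
-**^*--
-*--*--
-------
-------
[17] -------
-------
-------
--**---
-*<-*--
-*--*--
-------
-------
[18] -------
-------
-------
--**---
-*--*--
-*v-*--
-------
-------
[19] -------
-------
-------
--**---
-*--*--
-<*-*--
-------
-------
[20] -------
-------
-------
--**---
-*--*--
--*-*--
-v-----
-------
[21] -------
-------
-------
--**---
-*--*--
--*-*--
<*-----
-------
[22] -------
-------
-------
--**---
-*--*--
^-*-*--
**-----
-------
[23] -------
-------
-------
--**---
-*--*--
*>*-*--
**-----
-------

5,1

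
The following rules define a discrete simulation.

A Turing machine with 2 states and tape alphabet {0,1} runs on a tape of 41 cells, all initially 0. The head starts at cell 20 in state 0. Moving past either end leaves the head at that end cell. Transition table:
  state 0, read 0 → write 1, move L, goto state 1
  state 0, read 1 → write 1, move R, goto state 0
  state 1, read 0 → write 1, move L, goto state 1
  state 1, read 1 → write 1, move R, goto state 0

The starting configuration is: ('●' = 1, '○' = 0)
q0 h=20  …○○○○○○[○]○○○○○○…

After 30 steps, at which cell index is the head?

0) q0 h=20  …○○○○○○[○]○○○○○○…
1) q1 h=19  …○○○○○○[○]●○○○○○…
2) q1 h=18  …○○○○○○[○]●●○○○○…
3) q1 h=17  …○○○○○○[○]●●●○○○…
4) q1 h=16  …○○○○○○[○]●●●●○○…
5) q1 h=15  …○○○○○○[○]●●●●●○…
6) q1 h=14  …○○○○○○[○]●●●●●●…
7) q1 h=13  …○○○○○○[○]●●●●●●…
8) q1 h=12  …○○○○○○[○]●●●●●●…
9) q1 h=11  …○○○○○○[○]●●●●●●…
10) q1 h=10  …○○○○○○[○]●●●●●●…
11) q1 h= 9  …○○○○○○[○]●●●●●●…
12) q1 h= 8  …○○○○○○[○]●●●●●●…
13) q1 h= 7  …○○○○○○[○]●●●●●●…
14) q1 h= 6  |○○○○○○[○]●●●●●●…
15) q1 h= 5  |○○○○○[○]●●●●●●…
16) q1 h= 4  |○○○○[○]●●●●●●…
17) q1 h= 3  |○○○[○]●●●●●●…
18) q1 h= 2  |○○[○]●●●●●●…
19) q1 h= 1  |○[○]●●●●●●…
20) q1 h= 0  |[○]●●●●●●…
21) q1 h= 0  |[●]●●●●●●…
22) q0 h= 1  |●[●]●●●●●●…
23) q0 h= 2  |●●[●]●●●●●●…
24) q0 h= 3  |●●●[●]●●●●●●…
25) q0 h= 4  |●●●●[●]●●●●●●…
26) q0 h= 5  |●●●●●[●]●●●●●●…
27) q0 h= 6  |●●●●●●[●]●●●●●●…
28) q0 h= 7  …●●●●●●[●]●●●●●●…
29) q0 h= 8  …●●●●●●[●]●●●●●●…
30) q0 h= 9  …●●●●●●[●]●●●●●●…

9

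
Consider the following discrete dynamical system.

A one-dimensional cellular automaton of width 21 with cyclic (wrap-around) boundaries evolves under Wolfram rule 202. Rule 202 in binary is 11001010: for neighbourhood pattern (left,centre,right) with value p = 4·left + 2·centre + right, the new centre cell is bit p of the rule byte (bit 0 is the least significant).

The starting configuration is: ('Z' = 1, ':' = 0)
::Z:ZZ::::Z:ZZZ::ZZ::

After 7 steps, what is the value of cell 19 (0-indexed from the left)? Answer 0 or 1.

gen 0: ::Z:ZZ::::Z:ZZZ::ZZ::
gen 1: :Z::ZZ:::Z::ZZZ:ZZZ::
gen 2: Z::ZZZ::Z::ZZZZ:ZZZ::
gen 3: ::ZZZZ:Z::ZZZZZ:ZZZ:Z
gen 4: :ZZZZZ:::ZZZZZZ:ZZZ::
gen 5: ZZZZZZ::ZZZZZZZ:ZZZ::
gen 6: ZZZZZZ:ZZZZZZZZ:ZZZ:Z
gen 7: ZZZZZZ:ZZZZZZZZ:ZZZ:Z

0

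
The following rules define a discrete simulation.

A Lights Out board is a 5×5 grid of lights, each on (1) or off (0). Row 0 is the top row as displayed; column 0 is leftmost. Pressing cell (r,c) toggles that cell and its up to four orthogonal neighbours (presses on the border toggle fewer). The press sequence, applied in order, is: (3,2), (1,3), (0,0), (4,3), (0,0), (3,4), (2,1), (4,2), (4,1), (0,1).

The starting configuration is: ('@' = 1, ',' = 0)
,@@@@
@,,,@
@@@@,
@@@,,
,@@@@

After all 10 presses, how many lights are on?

t=0: ,@@@@
@,,,@
@@@@,
@@@,,
,@@@@
t=1: ,@@@@
@,,,@
@@,@,
@,,@,
,@,@@
t=2: ,@@,@
@,@@,
@@,,,
@,,@,
,@,@@
t=3: @,@,@
,,@@,
@@,,,
@,,@,
,@,@@
t=4: @,@,@
,,@@,
@@,,,
@,,,,
,@@,,
t=5: ,@@,@
@,@@,
@@,,,
@,,,,
,@@,,
t=6: ,@@,@
@,@@,
@@,,@
@,,@@
,@@,@
t=7: ,@@,@
@@@@,
,,@,@
@@,@@
,@@,@
t=8: ,@@,@
@@@@,
,,@,@
@@@@@
,,,@@
t=9: ,@@,@
@@@@,
,,@,@
@,@@@
@@@@@
t=10: @,,,@
@,@@,
,,@,@
@,@@@
@@@@@

16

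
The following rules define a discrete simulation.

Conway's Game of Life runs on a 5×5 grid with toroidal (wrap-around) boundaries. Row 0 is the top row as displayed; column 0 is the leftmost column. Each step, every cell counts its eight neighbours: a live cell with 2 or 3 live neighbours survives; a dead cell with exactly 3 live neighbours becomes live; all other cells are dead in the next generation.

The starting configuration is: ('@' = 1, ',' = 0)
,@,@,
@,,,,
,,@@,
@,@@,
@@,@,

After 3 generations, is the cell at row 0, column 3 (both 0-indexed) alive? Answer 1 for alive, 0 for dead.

step 0: ,@,@,
@,,,,
,,@@,
@,@@,
@@,@,
step 1: ,@,,,
,@,@@
,,@@,
@,,,,
@,,@,
step 2: ,@,@,
@@,@@
@@@@,
,@@@,
@@,,@
step 3: ,,,@,
,,,,,
,,,,,
,,,,,
,,,,@

1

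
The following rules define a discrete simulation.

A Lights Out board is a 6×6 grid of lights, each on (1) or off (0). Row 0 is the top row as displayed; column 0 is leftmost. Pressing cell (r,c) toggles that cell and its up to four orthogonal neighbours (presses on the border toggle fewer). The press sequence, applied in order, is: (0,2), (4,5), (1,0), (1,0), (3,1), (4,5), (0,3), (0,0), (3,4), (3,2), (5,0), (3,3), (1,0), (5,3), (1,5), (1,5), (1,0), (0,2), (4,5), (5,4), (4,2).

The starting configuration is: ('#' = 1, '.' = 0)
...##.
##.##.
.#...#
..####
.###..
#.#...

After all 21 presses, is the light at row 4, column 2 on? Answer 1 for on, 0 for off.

gen 0: ...##.
##.##.
.#...#
..####
.###..
#.#...
gen 1: .##.#.
#####.
.#...#
..####
.###..
#.#...
gen 2: .##.#.
#####.
.#...#
..###.
.#####
#.#..#
gen 3: ###.#.
..###.
##...#
..###.
.#####
#.#..#
gen 4: .##.#.
#####.
.#...#
..###.
.#####
#.#..#
gen 5: .##.#.
#####.
.....#
##.##.
..####
#.#..#
gen 6: .##.#.
#####.
.....#
##.###
..##..
#.#...
gen 7: .#.#..
###.#.
.....#
##.###
..##..
#.#...
gen 8: #..#..
.##.#.
.....#
##.###
..##..
#.#...
gen 9: #..#..
.##.#.
....##
##....
..###.
#.#...
gen 10: #..#..
.##.#.
..#.##
#.##..
...##.
#.#...
gen 11: #..#..
.##.#.
..#.##
#.##..
#..##.
.##...
gen 12: #..#..
.##.#.
..####
#...#.
#...#.
.##...
gen 13: ...#..
#.#.#.
#.####
#...#.
#...#.
.##...
gen 14: ...#..
#.#.#.
#.####
#...#.
#..##.
.#.##.
gen 15: ...#.#
#.#..#
#.###.
#...#.
#..##.
.#.##.
gen 16: ...#..
#.#.#.
#.####
#...#.
#..##.
.#.##.
gen 17: #..#..
.##.#.
..####
#...#.
#..##.
.#.##.
gen 18: ###...
.#..#.
..####
#...#.
#..##.
.#.##.
gen 19: ###...
.#..#.
..####
#...##
#..#.#
.#.###
gen 20: ###...
.#..#.
..####
#...##
#..###
.#....
gen 21: ###...
.#..#.
..####
#.#.##
###.##
.##...

1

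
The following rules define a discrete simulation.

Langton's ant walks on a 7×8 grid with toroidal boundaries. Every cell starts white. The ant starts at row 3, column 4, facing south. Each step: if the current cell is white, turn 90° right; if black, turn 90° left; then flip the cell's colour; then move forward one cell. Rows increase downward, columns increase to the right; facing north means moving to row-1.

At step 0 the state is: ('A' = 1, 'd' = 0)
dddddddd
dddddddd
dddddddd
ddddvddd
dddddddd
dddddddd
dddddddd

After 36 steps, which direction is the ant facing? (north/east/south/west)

t=0: dddddddd
dddddddd
dddddddd
ddddvddd
dddddddd
dddddddd
dddddddd
t=1: dddddddd
dddddddd
dddddddd
ddd<Addd
dddddddd
dddddddd
dddddddd
t=2: dddddddd
dddddddd
ddd^dddd
dddAAddd
dddddddd
dddddddd
dddddddd
t=3: dddddddd
dddddddd
dddA>ddd
dddAAddd
dddddddd
dddddddd
dddddddd
t=4: dddddddd
dddddddd
dddAAddd
dddAvddd
dddddddd
dddddddd
dddddddd
t=5: dddddddd
dddddddd
dddAAddd
dddAd>dd
dddddddd
dddddddd
dddddddd
t=6: dddddddd
dddddddd
dddAAddd
dddAdAdd
dddddvdd
dddddddd
dddddddd
t=7: dddddddd
dddddddd
dddAAddd
dddAdAdd
dddd<Add
dddddddd
dddddddd
t=8: dddddddd
dddddddd
dddAAddd
dddA^Add
ddddAAdd
dddddddd
dddddddd
t=9: dddddddd
dddddddd
dddAAddd
dddAA>dd
ddddAAdd
dddddddd
dddddddd
t=10: dddddddd
dddddddd
dddAA^dd
dddAAddd
ddddAAdd
dddddddd
dddddddd
t=11: dddddddd
dddddddd
dddAAA>d
dddAAddd
ddddAAdd
dddddddd
dddddddd
t=12: dddddddd
dddddddd
dddAAAAd
dddAAdvd
ddddAAdd
dddddddd
dddddddd
t=13: dddddddd
dddddddd
dddAAAAd
dddAA<Ad
ddddAAdd
dddddddd
dddddddd
t=14: dddddddd
dddddddd
dddAA^Ad
dddAAAAd
ddddAAdd
dddddddd
dddddddd
t=15: dddddddd
dddddddd
dddA<dAd
dddAAAAd
ddddAAdd
dddddddd
dddddddd
t=16: dddddddd
dddddddd
dddAddAd
dddAvAAd
ddddAAdd
dddddddd
dddddddd
t=17: dddddddd
dddddddd
dddAddAd
dddAd>Ad
ddddAAdd
dddddddd
dddddddd
t=18: dddddddd
dddddddd
dddAd^Ad
dddAddAd
ddddAAdd
dddddddd
dddddddd
t=19: dddddddd
dddddddd
dddAdA>d
dddAddAd
ddddAAdd
dddddddd
dddddddd
t=20: dddddddd
dddddd^d
dddAdAdd
dddAddAd
ddddAAdd
dddddddd
dddddddd
t=21: dddddddd
ddddddA>
dddAdAdd
dddAddAd
ddddAAdd
dddddddd
dddddddd
t=22: dddddddd
ddddddAA
dddAdAdv
dddAddAd
ddddAAdd
dddddddd
dddddddd
t=23: dddddddd
ddddddAA
dddAdA<A
dddAddAd
ddddAAdd
dddddddd
dddddddd
t=24: dddddddd
dddddd^A
dddAdAAA
dddAddAd
ddddAAdd
dddddddd
dddddddd
t=25: dddddddd
ddddd<dA
dddAdAAA
dddAddAd
ddddAAdd
dddddddd
dddddddd
t=26: ddddd^dd
dddddAdA
dddAdAAA
dddAddAd
ddddAAdd
dddddddd
dddddddd
t=27: dddddA>d
dddddAdA
dddAdAAA
dddAddAd
ddddAAdd
dddddddd
dddddddd
t=28: dddddAAd
dddddAvA
dddAdAAA
dddAddAd
ddddAAdd
dddddddd
dddddddd
t=29: dddddAAd
ddddd<AA
dddAdAAA
dddAddAd
ddddAAdd
dddddddd
dddddddd
t=30: dddddAAd
ddddddAA
dddAdvAA
dddAddAd
ddddAAdd
dddddddd
dddddddd
t=31: dddddAAd
ddddddAA
dddAdd>A
dddAddAd
ddddAAdd
dddddddd
dddddddd
t=32: dddddAAd
dddddd^A
dddAdddA
dddAddAd
ddddAAdd
dddddddd
dddddddd
t=33: dddddAAd
ddddd<dA
dddAdddA
dddAddAd
ddddAAdd
dddddddd
dddddddd
t=34: ddddd^Ad
dddddAdA
dddAdddA
dddAddAd
ddddAAdd
dddddddd
dddddddd
t=35: dddd<dAd
dddddAdA
dddAdddA
dddAddAd
ddddAAdd
dddddddd
dddddddd
t=36: ddddAdAd
dddddAdA
dddAdddA
dddAddAd
ddddAAdd
dddddddd
dddd^ddd

north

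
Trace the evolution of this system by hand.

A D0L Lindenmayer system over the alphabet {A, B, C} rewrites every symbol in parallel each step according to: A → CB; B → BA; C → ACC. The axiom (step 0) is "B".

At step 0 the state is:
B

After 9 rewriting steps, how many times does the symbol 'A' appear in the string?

567

0) B
1) BA
2) BACB
3) BACBACCBA
4) BACBACCBACBACCACCBACB
5) BACBACCBACBACCACCBACBACCBACBACCACCCBACCACCBACBACCBA
6) BACBACCBACBACCACCBACBACCBACBACCACCCBACCACCBACBACCBACBACCAC…CBACCACCCBACCACCACCBACBACCACCCBACCACCBACBACCBACBACCACCBACB  (len 126)
7) BACBACCBACBACCACCBACBACCBACBACCACCCBACCACCBACBACCBACBACCAC…BACCACCBACBACCBACBACCACCBACBACCBACBACCACCCBACCACCBACBACCBA  (len 315)
8) BACBACCBACBACCACCBACBACCBACBACCACCCBACCACCBACBACCBACBACCAC…CBACCACCCBACCACCACCBACBACCACCCBACCACCBACBACCBACBACCACCBACB  (len 792)
9) BACBACCBACBACCACCBACBACCBACBACCACCCBACCACCBACBACCBACBACCAC…BACCACCBACBACCBACBACCACCBACBACCBACBACCACCCBACCACCBACBACCBA  (len 1998)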